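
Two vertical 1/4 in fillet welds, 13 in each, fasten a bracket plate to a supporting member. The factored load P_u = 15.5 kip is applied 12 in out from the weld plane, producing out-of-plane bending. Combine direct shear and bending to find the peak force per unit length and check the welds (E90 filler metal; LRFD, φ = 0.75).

f_max ≈ 3.36 kip/in; adequate

E90XX → F_EXX = 90 ksi.
L_w = 2 × 13 = 26 in; section modulus (unit throat) S = 2 × L²/6 = 56.33 in².
Direct shear f_v = P/L_w = 15.5/26 = 0.5962 kip/in.
Moment M = P × e = 15.5 × 12 = 186 kip·in; bending f_b = M/S = 3.302 kip/in.
f_max = √(f_v² + f_b²) = √(0.5962² + 3.302²) = 3.355 kip/in.
φr_n = 0.75 × 0.6 × 90 × (0.707 × 0.25) = 7.158 kip/in → adequate.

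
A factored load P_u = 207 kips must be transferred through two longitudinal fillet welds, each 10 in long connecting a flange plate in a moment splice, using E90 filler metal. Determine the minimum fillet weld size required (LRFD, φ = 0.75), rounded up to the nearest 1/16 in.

w = 3/8 in

E90XX → F_EXX = 90 ksi.
Total weld length L = 20 in.
Required throat t_e = P_u / (φ × 0.6 F_EXX × L) = 207 / (0.75 × 0.6 × 90 × 20) = 0.2556 in.
Required leg w = t_e / 0.707 = 0.3615 in → use 3/8 in.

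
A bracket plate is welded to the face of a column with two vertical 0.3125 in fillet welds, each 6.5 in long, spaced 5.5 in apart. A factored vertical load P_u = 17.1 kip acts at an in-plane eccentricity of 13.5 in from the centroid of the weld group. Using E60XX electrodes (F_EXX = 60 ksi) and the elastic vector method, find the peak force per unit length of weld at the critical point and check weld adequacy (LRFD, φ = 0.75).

Total weld length L_w = 13 in. Treat welds as unit-width lines.
Polar moment about centroid: J = 2[d³/12 + d(b/2)²] = 2[6.5³/12 + 6.5×2.75²] = 144.1 in³.
Direct shear f_v = P/L_w = 17.1 / 13 = 1.315 kip/in (vertical).
Torsion M = P·e = 17.1 × 13.5 = 230.85 kip·in.
Critical point at (x, y) = (2.75, 3.25) from centroid. f_tx = M·y/J = 5.207 kip/in; f_ty = M·x/J = 4.406 kip/in.
Resultant f_max = √[f_tx² + (f_v + f_ty)²] = √[5.207² + (1.315 + 4.406)²] = 7.736 kip/in.
Capacity per unit length: φr_n = 0.75 × 0.6 × 60 × (0.707 × 0.3125) = 5.965 kip/in.
7.736 > 5.965 → NOT adequate.

f_max ≈ 7.74 kip/in; NOT adequate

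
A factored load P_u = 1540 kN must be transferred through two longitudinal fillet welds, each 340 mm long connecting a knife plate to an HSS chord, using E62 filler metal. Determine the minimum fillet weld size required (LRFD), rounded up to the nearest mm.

w = 12 mm

E62XX → F_EXX = 620 MPa.
Total weld length L = 680 mm.
Required throat t_e = P_u / (φ × 0.6 F_EXX × L) = 1540 / (0.75 × 0.6 × 620 × 680 × 10⁻³) = 8.117 mm.
Required leg w = t_e / 0.707 = 11.48 mm → use 12 mm.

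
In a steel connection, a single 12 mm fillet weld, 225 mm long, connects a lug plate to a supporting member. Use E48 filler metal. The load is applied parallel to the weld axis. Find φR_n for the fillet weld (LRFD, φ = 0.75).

E48XX → F_EXX = 480 MPa.
Effective throat t_e = 0.707 × 12 = 8.484 mm.
Total length L = 225 mm; A_we = 8.484 × 225 = 1909 mm².
F_nw = 0.6 F_EXX = 0.6 × 480 = 288 MPa.
φR_n = 0.75 × 288 × 1909 × 10⁻³ = 412.3 kN.

φR_n ≈ 412 kN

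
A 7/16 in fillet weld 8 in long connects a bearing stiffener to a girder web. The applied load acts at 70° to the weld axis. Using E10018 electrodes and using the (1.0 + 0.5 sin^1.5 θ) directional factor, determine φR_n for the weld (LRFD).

φR_n ≈ 162 kips

E100XX → F_EXX = 100 ksi.
t_e = 0.707 × 0.4375 = 0.3093 in; A_we = 0.3093 × 8 = 2.474 in².
Directional factor: 1.0 + 0.5 sin^1.5(70°) = 1.455.
F_nw = 0.6 × 100 × 1.455 = 87.33 ksi.
φR_n = 0.75 × 87.33 × 2.474 = 162.1 kips.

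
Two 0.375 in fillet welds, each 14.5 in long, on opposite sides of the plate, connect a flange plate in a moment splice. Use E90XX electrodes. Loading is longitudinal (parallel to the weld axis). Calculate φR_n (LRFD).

φR_n ≈ 311 kip

E90XX → F_EXX = 90 ksi.
Effective throat t_e = 0.707 × 0.375 = 0.2651 in.
Total length L = 29 in; A_we = 0.2651 × 29 = 7.689 in².
F_nw = 0.6 F_EXX = 0.6 × 90 = 54 ksi.
φR_n = 0.75 × 54 × 7.689 = 311.4 kip.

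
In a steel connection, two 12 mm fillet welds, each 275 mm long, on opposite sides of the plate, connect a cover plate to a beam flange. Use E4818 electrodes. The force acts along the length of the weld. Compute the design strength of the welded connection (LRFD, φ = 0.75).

E48XX → F_EXX = 480 MPa.
Effective throat t_e = 0.707 × 12 = 8.484 mm.
Total length L = 550 mm; A_we = 8.484 × 550 = 4666 mm².
F_nw = 0.6 F_EXX = 0.6 × 480 = 288 MPa.
φR_n = 0.75 × 288 × 4666 × 10⁻³ = 1008 kN.

φR_n ≈ 1010 kN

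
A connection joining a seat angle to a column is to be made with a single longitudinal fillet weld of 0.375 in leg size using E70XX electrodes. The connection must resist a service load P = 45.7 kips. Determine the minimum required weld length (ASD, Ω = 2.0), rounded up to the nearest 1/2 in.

E70XX → F_EXX = 70 ksi.
Throat t_e = 0.707 × 0.375 = 0.2651 in.
r_n/Ω = (0.6 × 70 × 0.2651) / 2.0 = 5.568 kip/in.
L_req = P / (r_n/Ω) = 45.7 / 5.568 = 8.208 in total.
Round up → use L = 8.5 in.

L = 8.5 in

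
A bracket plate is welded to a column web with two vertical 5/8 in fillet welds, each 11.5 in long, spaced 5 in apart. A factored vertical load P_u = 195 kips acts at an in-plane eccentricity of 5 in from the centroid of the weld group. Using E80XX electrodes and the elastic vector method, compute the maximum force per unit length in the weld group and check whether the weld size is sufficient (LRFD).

E80XX → F_EXX = 80 ksi.
Total weld length L_w = 23 in. Treat welds as unit-width lines.
Polar moment about centroid: J = 2[d³/12 + d(b/2)²] = 2[11.5³/12 + 11.5×2.5²] = 397.2 in³.
Direct shear f_v = P/L_w = 195 / 23 = 8.478 kip/in (vertical).
Torsion M = P·e = 195 × 5 = 975 kip·in.
Critical point at (x, y) = (2.5, 5.75) from centroid. f_tx = M·y/J = 14.11 kip/in; f_ty = M·x/J = 6.136 kip/in.
Resultant f_max = √[f_tx² + (f_v + f_ty)²] = √[14.11² + (8.478 + 6.136)²] = 20.32 kip/in.
Capacity per unit length: φr_n = 0.75 × 0.6 × 80 × (0.707 × 0.625) = 15.91 kip/in.
20.32 > 15.91 → NOT adequate.

f_max ≈ 20.3 kip/in; NOT adequate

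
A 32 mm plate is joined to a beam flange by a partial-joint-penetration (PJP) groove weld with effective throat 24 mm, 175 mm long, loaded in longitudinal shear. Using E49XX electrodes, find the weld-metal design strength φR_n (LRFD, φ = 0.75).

E49XX → F_EXX = 490 MPa.
Effective throat (given) t_e = 24 mm.
A_we = 24 × 175 = 4200 mm².
F_nw = 0.6 F_EXX = 294 MPa.
φR_n = 0.75 × 294 × 4200 × 10⁻³ = 926.1 kN.

φR_n ≈ 926 kN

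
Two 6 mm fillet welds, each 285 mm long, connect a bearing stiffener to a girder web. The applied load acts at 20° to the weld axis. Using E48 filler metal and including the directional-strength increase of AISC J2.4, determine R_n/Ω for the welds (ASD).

R_n/Ω ≈ 383 kN

E48XX → F_EXX = 480 MPa.
t_e = 0.707 × 6 = 4.242 mm; A_we = 4.242 × 570 = 2418 mm².
Directional factor: 1.0 + 0.5 sin^1.5(20°) = 1.1.
F_nw = 0.6 × 480 × 1.1 = 316.8 MPa.
R_n/Ω = (316.8 × 2418) / 2.0 × 10⁻³ = 383 kN.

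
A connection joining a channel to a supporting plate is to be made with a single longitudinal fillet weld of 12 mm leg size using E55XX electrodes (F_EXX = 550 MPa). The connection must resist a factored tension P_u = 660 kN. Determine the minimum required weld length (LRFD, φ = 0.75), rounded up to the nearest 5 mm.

Throat t_e = 0.707 × 12 = 8.484 mm.
φr_n = 0.75 × 0.6 × 550 × 8.484 × 10⁻³ = 2.1 kN/mm.
L_req = P_u / φr_n = 660 / 2.1 = 314.3 mm total.
Round up → use L = 315 mm.

L = 315 mm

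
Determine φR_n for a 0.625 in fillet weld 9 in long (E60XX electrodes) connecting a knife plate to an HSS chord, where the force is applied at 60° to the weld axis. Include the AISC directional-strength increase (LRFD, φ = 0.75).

E60XX → F_EXX = 60 ksi.
t_e = 0.707 × 0.625 = 0.4419 in; A_we = 0.4419 × 9 = 3.977 in².
Directional factor: 1.0 + 0.5 sin^1.5(60°) = 1.403.
F_nw = 0.6 × 60 × 1.403 = 50.51 ksi.
φR_n = 0.75 × 50.51 × 3.977 = 150.6 kips.

φR_n ≈ 151 kips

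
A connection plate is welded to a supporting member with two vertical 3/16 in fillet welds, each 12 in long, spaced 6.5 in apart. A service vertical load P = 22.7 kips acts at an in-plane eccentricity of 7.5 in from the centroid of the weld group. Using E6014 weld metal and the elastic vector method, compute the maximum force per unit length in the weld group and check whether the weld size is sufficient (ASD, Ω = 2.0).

E60XX → F_EXX = 60 ksi.
Total weld length L_w = 24 in. Treat welds as unit-width lines.
Polar moment about centroid: J = 2[d³/12 + d(b/2)²] = 2[12³/12 + 12×3.25²] = 541.5 in³.
Direct shear f_v = P/L_w = 22.7 / 24 = 0.9458 kip/in (vertical).
Torsion M = P·e = 22.7 × 7.5 = 170.25 kip·in.
Critical point at (x, y) = (3.25, 6) from centroid. f_tx = M·y/J = 1.886 kip/in; f_ty = M·x/J = 1.022 kip/in.
Resultant f_max = √[f_tx² + (f_v + f_ty)²] = √[1.886² + (0.9458 + 1.022)²] = 2.726 kip/in.
Capacity per unit length: r_n/Ω = (1/2.0) × 0.6 × 60 × (0.707 × 0.1875) = 2.386 kip/in.
2.726 > 2.386 → NOT adequate.

f_max ≈ 2.73 kip/in; NOT adequate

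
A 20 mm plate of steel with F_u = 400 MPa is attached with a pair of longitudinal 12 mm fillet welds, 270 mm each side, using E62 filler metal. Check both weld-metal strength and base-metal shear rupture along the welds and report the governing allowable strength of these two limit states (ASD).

R_n/Ω ≈ 852 kN (weld metal governs)

E62XX → F_EXX = 620 MPa.
t_e = 0.707 × 12 = 8.484 mm; L = 540 mm.
Weld metal: R_n/Ω = (1/2.0) × 0.6 × 620 × 8.484 × 540 × 10⁻³ = 852.1 kN.
Base metal (shear rupture): R_n/Ω = (1/2.0) × 0.6 × 400 × 20 × 540 × 10⁻³ = 1296 kN.
Governing: weld metal.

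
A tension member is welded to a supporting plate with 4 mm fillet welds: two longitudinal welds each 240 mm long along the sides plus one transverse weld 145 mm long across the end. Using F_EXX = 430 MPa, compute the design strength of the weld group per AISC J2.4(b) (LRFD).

t_e = 0.707 × 4 = 2.828 mm.
R_nwl = 0.6 × 430 × 2.828 × 480 × 10⁻³ = 350.2 kN (longitudinal, 2 welds).
R_nwt = 0.6 × 430 × 2.828 × 145 × 10⁻³ = 105.8 kN (transverse, base value).
(i) R_nwl + R_nwt = 456 kN; (ii) 0.85 R_nwl + 1.5 R_nwt = 456.4 kN.
R_n = max = 456.4 kN [governs: (ii)]; φR_n = 342.3 kN.

φR_n ≈ 342 kN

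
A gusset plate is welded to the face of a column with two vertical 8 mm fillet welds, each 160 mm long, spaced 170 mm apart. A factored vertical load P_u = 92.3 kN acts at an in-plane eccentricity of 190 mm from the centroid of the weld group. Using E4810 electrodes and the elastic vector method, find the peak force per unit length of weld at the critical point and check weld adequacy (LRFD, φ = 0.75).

E48XX → F_EXX = 480 MPa.
Total weld length L_w = 320 mm. Treat welds as unit-width lines.
Polar moment about centroid: J = 2[d³/12 + d(b/2)²] = 2[160³/12 + 160×85²] = 2995000 mm³.
Direct shear f_v = P/L_w = 92.3×10³ / 320 = 288.4 N/mm (vertical).
Torsion M = P·e = 92.3×10³ × 190 = 17537000 N·mm.
Critical point at (x, y) = (85, 80) from centroid. f_tx = M·y/J = 468.5 N/mm; f_ty = M·x/J = 497.8 N/mm.
Resultant f_max = √[f_tx² + (f_v + f_ty)²] = √[468.5² + (288.4 + 497.8)²] = 915.2 N/mm.
Capacity per unit length: φr_n = 0.75 × 0.6 × 480 × (0.707 × 8) = 1222 N/mm.
915.2 ≤ 1222 → adequate.

f_max ≈ 915 N/mm; adequate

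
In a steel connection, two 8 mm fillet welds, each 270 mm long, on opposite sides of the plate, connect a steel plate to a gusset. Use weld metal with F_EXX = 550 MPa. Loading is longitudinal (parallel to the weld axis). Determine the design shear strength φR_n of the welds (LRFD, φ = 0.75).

Effective throat t_e = 0.707 × 8 = 5.656 mm.
Total length L = 540 mm; A_we = 5.656 × 540 = 3054 mm².
F_nw = 0.6 F_EXX = 0.6 × 550 = 330 MPa.
φR_n = 0.75 × 330 × 3054 × 10⁻³ = 755.9 kN.

φR_n ≈ 756 kN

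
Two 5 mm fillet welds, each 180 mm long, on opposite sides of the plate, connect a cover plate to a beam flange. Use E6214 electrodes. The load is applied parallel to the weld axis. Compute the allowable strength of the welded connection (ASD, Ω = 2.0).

E62XX → F_EXX = 620 MPa.
Effective throat t_e = 0.707 × 5 = 3.535 mm.
Total length L = 360 mm; A_we = 3.535 × 360 = 1273 mm².
F_nw = 0.6 F_EXX = 0.6 × 620 = 372 MPa.
R_n = 372 × 1273 × 10⁻³ = 473.4 kN; R_n/Ω = 473.4/2.0 = 236.7 kN.

R_n/Ω ≈ 237 kN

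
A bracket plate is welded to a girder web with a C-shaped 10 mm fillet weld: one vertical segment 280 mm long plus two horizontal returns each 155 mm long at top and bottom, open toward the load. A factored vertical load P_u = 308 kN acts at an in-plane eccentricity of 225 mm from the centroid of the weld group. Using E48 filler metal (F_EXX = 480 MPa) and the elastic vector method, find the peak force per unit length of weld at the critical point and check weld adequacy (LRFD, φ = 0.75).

f_max ≈ 1710 N/mm; NOT adequate

Total weld length L_w = 590 mm. Treat welds as unit-width lines.
Centroid: x̄ = 2×155×77.5 / 590 = 40.72 mm from the vertical weld.
Polar moment about centroid: J = I_x + I_y = [280³/12 + 2×155×140²] + [280×40.72² + 2(155³/12 + 155×36.78²)] = 9410000 mm³.
Direct shear f_v = P/L_w = 308×10³ / 590 = 522 N/mm (vertical).
Torsion M = P·e = 308×10³ × 225 = 69300000 N·mm.
Critical point at (x, y) = (114.3, 140) from centroid. f_tx = M·y/J = 1031 N/mm; f_ty = M·x/J = 841.6 N/mm.
Resultant f_max = √[f_tx² + (f_v + f_ty)²] = √[1031² + (522 + 841.6)²] = 1710 N/mm.
Capacity per unit length: φr_n = 0.75 × 0.6 × 480 × (0.707 × 10) = 1527 N/mm.
1710 > 1527 → NOT adequate.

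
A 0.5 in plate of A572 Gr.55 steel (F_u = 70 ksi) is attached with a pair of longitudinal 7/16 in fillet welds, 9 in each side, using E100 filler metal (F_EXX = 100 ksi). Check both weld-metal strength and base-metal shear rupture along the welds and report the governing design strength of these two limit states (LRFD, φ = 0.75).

φR_n ≈ 251 kips (weld metal governs)

t_e = 0.707 × 0.4375 = 0.3093 in; L = 18 in.
Weld metal: φR_n = 0.75 × 0.6 × 100 × 0.3093 × 18 = 250.5 kips.
Base metal (shear rupture): φR_n = 0.75 × 0.6 × 70 × 0.5 × 18 = 283.5 kips.
Governing: weld metal.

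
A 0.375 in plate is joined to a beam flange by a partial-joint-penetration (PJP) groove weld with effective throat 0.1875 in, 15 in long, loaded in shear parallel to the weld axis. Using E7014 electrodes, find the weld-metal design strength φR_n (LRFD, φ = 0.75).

φR_n ≈ 88.6 kips

E70XX → F_EXX = 70 ksi.
Effective throat (given) t_e = 0.1875 in.
A_we = 0.1875 × 15 = 2.812 in².
F_nw = 0.6 F_EXX = 42 ksi.
φR_n = 0.75 × 42 × 2.812 = 88.59 kips.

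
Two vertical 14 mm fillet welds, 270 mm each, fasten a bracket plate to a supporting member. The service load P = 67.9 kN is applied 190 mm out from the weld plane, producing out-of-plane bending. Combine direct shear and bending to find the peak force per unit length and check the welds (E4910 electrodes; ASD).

f_max ≈ 546 N/mm; adequate

E49XX → F_EXX = 490 MPa.
L_w = 2 × 270 = 540 mm; section modulus (unit throat) S = 2 × L²/6 = 24300 mm².
Direct shear f_v = P/L_w = 67.9×10³/540 = 125.7 N/mm.
Moment M = P × e = 67.9×10³ × 190 = 12901000 N·mm; bending f_b = M/S = 530.9 N/mm.
f_max = √(f_v² + f_b²) = √(125.7² + 530.9²) = 545.6 N/mm.
r_n/Ω = (1/2.0) × 0.6 × 490 × (0.707 × 14) = 1455 N/mm → adequate.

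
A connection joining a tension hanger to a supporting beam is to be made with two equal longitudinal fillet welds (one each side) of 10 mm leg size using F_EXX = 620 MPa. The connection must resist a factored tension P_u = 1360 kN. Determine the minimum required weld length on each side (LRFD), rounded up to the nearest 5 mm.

L = 345 mm on each side

Throat t_e = 0.707 × 10 = 7.07 mm.
φr_n = 0.75 × 0.6 × 620 × 7.07 × 10⁻³ = 1.973 kN/mm.
L_req = P_u / φr_n = 1360 / 1.973 = 689.5 mm total.
Per side: 689.5 / 2 = 344.7 mm.
Round up → use L = 345 mm on each side.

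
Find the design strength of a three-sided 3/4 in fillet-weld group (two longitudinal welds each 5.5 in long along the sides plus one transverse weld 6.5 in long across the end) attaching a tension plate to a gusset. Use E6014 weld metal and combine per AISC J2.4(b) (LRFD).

φR_n ≈ 273 kip

E60XX → F_EXX = 60 ksi.
t_e = 0.707 × 0.75 = 0.5302 in.
R_nwl = 0.6 × 60 × 0.5302 × 11 = 210 kip (longitudinal, 2 welds).
R_nwt = 0.6 × 60 × 0.5302 × 6.5 = 124.1 kip (transverse, base value).
(i) R_nwl + R_nwt = 334.1 kip; (ii) 0.85 R_nwl + 1.5 R_nwt = 364.6 kip.
R_n = max = 364.6 kip [governs: (ii)]; φR_n = 273.4 kip.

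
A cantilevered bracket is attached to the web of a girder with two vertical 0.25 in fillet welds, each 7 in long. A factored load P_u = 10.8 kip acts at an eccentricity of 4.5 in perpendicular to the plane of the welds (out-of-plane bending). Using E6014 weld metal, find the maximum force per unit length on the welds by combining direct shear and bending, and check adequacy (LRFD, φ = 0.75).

f_max ≈ 3.07 kip/in; adequate

E60XX → F_EXX = 60 ksi.
L_w = 2 × 7 = 14 in; section modulus (unit throat) S = 2 × L²/6 = 16.33 in².
Direct shear f_v = P/L_w = 10.8/14 = 0.7714 kip/in.
Moment M = P × e = 10.8 × 4.5 = 48.6 kip·in; bending f_b = M/S = 2.976 kip/in.
f_max = √(f_v² + f_b²) = √(0.7714² + 2.976²) = 3.074 kip/in.
φr_n = 0.75 × 0.6 × 60 × (0.707 × 0.25) = 4.772 kip/in → adequate.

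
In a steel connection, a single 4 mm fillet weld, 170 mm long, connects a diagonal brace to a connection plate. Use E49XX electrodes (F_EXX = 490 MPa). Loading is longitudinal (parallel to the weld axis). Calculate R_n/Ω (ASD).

Effective throat t_e = 0.707 × 4 = 2.828 mm.
Total length L = 170 mm; A_we = 2.828 × 170 = 480.8 mm².
F_nw = 0.6 F_EXX = 0.6 × 490 = 294 MPa.
R_n = 294 × 480.8 × 10⁻³ = 141.3 kN; R_n/Ω = 141.3/2.0 = 70.67 kN.

R_n/Ω ≈ 70.7 kN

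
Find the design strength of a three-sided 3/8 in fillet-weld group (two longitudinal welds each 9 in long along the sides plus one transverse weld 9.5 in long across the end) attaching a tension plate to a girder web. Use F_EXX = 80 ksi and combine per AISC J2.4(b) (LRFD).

φR_n ≈ 282 kips

t_e = 0.707 × 0.375 = 0.2651 in.
R_nwl = 0.6 × 80 × 0.2651 × 18 = 229.1 kips (longitudinal, 2 welds).
R_nwt = 0.6 × 80 × 0.2651 × 9.5 = 120.9 kips (transverse, base value).
(i) R_nwl + R_nwt = 350 kips; (ii) 0.85 R_nwl + 1.5 R_nwt = 376.1 kips.
R_n = max = 376.1 kips [governs: (ii)]; φR_n = 282 kips.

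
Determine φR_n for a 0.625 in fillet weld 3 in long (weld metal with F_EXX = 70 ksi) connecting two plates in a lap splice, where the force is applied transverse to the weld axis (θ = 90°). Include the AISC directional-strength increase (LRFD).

φR_n ≈ 62.6 kips

t_e = 0.707 × 0.625 = 0.4419 in; A_we = 0.4419 × 3 = 1.326 in².
Directional factor: 1.0 + 0.5 sin^1.5(90°) = 1.5.
F_nw = 0.6 × 70 × 1.5 = 63 ksi.
φR_n = 0.75 × 63 × 1.326 = 62.64 kips.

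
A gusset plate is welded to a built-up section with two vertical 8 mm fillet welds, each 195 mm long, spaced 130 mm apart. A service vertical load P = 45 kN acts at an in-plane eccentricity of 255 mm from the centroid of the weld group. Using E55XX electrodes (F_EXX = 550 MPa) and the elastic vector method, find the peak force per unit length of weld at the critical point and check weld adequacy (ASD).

Total weld length L_w = 390 mm. Treat welds as unit-width lines.
Polar moment about centroid: J = 2[d³/12 + d(b/2)²] = 2[195³/12 + 195×65²] = 2884000 mm³.
Direct shear f_v = P/L_w = 45×10³ / 390 = 115.4 N/mm (vertical).
Torsion M = P·e = 45×10³ × 255 = 11475000 N·mm.
Critical point at (x, y) = (65, 97.5) from centroid. f_tx = M·y/J = 388 N/mm; f_ty = M·x/J = 258.7 N/mm.
Resultant f_max = √[f_tx² + (f_v + f_ty)²] = √[388² + (115.4 + 258.7)²] = 538.9 N/mm.
Capacity per unit length: r_n/Ω = (1/2.0) × 0.6 × 550 × (0.707 × 8) = 933.2 N/mm.
538.9 ≤ 933.2 → adequate.

f_max ≈ 539 N/mm; adequate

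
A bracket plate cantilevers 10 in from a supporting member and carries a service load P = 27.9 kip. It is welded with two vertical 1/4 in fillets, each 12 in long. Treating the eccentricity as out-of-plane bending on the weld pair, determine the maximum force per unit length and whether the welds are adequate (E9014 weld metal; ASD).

f_max ≈ 5.93 kip/in; NOT adequate

E90XX → F_EXX = 90 ksi.
L_w = 2 × 12 = 24 in; section modulus (unit throat) S = 2 × L²/6 = 48 in².
Direct shear f_v = P/L_w = 27.9/24 = 1.162 kip/in.
Moment M = P × e = 27.9 × 10 = 279 kip·in; bending f_b = M/S = 5.812 kip/in.
f_max = √(f_v² + f_b²) = √(1.162² + 5.812²) = 5.928 kip/in.
r_n/Ω = (1/2.0) × 0.6 × 90 × (0.707 × 0.25) = 4.772 kip/in → NOT adequate.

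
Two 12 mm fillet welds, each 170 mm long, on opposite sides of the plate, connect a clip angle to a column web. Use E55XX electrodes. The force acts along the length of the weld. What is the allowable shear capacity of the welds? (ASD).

R_n/Ω ≈ 476 kN

E55XX → F_EXX = 550 MPa.
Effective throat t_e = 0.707 × 12 = 8.484 mm.
Total length L = 340 mm; A_we = 8.484 × 340 = 2885 mm².
F_nw = 0.6 F_EXX = 0.6 × 550 = 330 MPa.
R_n = 330 × 2885 × 10⁻³ = 951.9 kN; R_n/Ω = 951.9/2.0 = 476 kN.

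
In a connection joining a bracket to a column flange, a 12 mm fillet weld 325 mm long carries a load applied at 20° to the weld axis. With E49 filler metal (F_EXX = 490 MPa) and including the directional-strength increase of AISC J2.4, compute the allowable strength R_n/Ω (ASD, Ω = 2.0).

t_e = 0.707 × 12 = 8.484 mm; A_we = 8.484 × 325 = 2757 mm².
Directional factor: 1.0 + 0.5 sin^1.5(20°) = 1.1.
F_nw = 0.6 × 490 × 1.1 = 323.4 MPa.
R_n/Ω = (323.4 × 2757) / 2.0 × 10⁻³ = 445.9 kN.

R_n/Ω ≈ 446 kN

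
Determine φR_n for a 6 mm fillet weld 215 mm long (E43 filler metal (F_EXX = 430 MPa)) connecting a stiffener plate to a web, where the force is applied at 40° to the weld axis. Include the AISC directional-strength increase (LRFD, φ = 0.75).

φR_n ≈ 222 kN

t_e = 0.707 × 6 = 4.242 mm; A_we = 4.242 × 215 = 912 mm².
Directional factor: 1.0 + 0.5 sin^1.5(40°) = 1.258.
F_nw = 0.6 × 430 × 1.258 = 324.5 MPa.
φR_n = 0.75 × 324.5 × 912 × 10⁻³ = 222 kN.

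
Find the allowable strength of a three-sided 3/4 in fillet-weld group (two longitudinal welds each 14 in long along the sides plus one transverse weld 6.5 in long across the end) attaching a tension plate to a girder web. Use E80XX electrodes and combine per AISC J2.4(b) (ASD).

R_n/Ω ≈ 439 kip

E80XX → F_EXX = 80 ksi.
t_e = 0.707 × 0.75 = 0.5302 in.
R_nwl = 0.6 × 80 × 0.5302 × 28 = 712.7 kip (longitudinal, 2 welds).
R_nwt = 0.6 × 80 × 0.5302 × 6.5 = 165.4 kip (transverse, base value).
(i) R_nwl + R_nwt = 878.1 kip; (ii) 0.85 R_nwl + 1.5 R_nwt = 853.9 kip.
R_n = max = 878.1 kip [governs: (i)]; R_n/Ω = 439 kip.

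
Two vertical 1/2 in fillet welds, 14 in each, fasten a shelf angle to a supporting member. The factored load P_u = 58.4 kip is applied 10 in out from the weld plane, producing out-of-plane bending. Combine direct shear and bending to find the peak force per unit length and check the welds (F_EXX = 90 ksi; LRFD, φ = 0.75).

L_w = 2 × 14 = 28 in; section modulus (unit throat) S = 2 × L²/6 = 65.33 in².
Direct shear f_v = P/L_w = 58.4/28 = 2.086 kip/in.
Moment M = P × e = 58.4 × 10 = 584 kip·in; bending f_b = M/S = 8.939 kip/in.
f_max = √(f_v² + f_b²) = √(2.086² + 8.939²) = 9.179 kip/in.
φr_n = 0.75 × 0.6 × 90 × (0.707 × 0.5) = 14.32 kip/in → adequate.

f_max ≈ 9.18 kip/in; adequate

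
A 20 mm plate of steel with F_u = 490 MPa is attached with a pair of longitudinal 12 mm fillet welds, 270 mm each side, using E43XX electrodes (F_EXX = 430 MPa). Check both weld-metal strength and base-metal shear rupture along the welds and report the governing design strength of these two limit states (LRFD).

t_e = 0.707 × 12 = 8.484 mm; L = 540 mm.
Weld metal: φR_n = 0.75 × 0.6 × 430 × 8.484 × 540 × 10⁻³ = 886.5 kN.
Base metal (shear rupture): φR_n = 0.75 × 0.6 × 490 × 20 × 540 × 10⁻³ = 2381 kN.
Governing: weld metal.

φR_n ≈ 886 kN (weld metal governs)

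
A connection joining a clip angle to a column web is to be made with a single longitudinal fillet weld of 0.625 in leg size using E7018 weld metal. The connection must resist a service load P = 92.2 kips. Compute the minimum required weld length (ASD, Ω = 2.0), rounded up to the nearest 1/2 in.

L = 10 in

E70XX → F_EXX = 70 ksi.
Throat t_e = 0.707 × 0.625 = 0.4419 in.
r_n/Ω = (0.6 × 70 × 0.4419) / 2.0 = 9.279 kip/in.
L_req = P / (r_n/Ω) = 92.2 / 9.279 = 9.936 in total.
Round up → use L = 10 in.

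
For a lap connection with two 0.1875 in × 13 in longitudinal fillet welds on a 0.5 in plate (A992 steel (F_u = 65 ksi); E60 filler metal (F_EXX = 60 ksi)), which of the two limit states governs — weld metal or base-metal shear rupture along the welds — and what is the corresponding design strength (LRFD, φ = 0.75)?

t_e = 0.707 × 0.1875 = 0.1326 in; L = 26 in.
Weld metal: φR_n = 0.75 × 0.6 × 60 × 0.1326 × 26 = 93.06 kip.
Base metal (shear rupture): φR_n = 0.75 × 0.6 × 65 × 0.5 × 26 = 380.2 kip.
Governing: weld metal.

φR_n ≈ 93.1 kip (weld metal governs)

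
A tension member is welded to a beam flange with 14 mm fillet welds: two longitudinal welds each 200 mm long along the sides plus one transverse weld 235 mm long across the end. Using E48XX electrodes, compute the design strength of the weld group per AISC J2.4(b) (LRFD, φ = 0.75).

φR_n ≈ 1480 kN

E48XX → F_EXX = 480 MPa.
t_e = 0.707 × 14 = 9.898 mm.
R_nwl = 0.6 × 480 × 9.898 × 400 × 10⁻³ = 1140 kN (longitudinal, 2 welds).
R_nwt = 0.6 × 480 × 9.898 × 235 × 10⁻³ = 669.9 kN (transverse, base value).
(i) R_nwl + R_nwt = 1810 kN; (ii) 0.85 R_nwl + 1.5 R_nwt = 1974 kN.
R_n = max = 1974 kN [governs: (ii)]; φR_n = 1481 kN.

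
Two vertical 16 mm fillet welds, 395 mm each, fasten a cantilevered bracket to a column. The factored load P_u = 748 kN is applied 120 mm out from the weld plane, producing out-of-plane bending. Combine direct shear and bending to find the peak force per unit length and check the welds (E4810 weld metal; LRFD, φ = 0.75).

f_max ≈ 1970 N/mm; adequate

E48XX → F_EXX = 480 MPa.
L_w = 2 × 395 = 790 mm; section modulus (unit throat) S = 2 × L²/6 = 52010 mm².
Direct shear f_v = P/L_w = 748×10³/790 = 946.8 N/mm.
Moment M = P × e = 748×10³ × 120 = 89760000 N·mm; bending f_b = M/S = 1726 N/mm.
f_max = √(f_v² + f_b²) = √(946.8² + 1726²) = 1969 N/mm.
φr_n = 0.75 × 0.6 × 480 × (0.707 × 16) = 2443 N/mm → adequate.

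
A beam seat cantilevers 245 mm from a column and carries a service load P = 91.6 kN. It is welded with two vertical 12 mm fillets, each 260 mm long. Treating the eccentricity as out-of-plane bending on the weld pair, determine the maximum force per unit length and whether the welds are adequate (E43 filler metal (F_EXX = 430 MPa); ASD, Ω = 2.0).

L_w = 2 × 260 = 520 mm; section modulus (unit throat) S = 2 × L²/6 = 22530 mm².
Direct shear f_v = P/L_w = 91.6×10³/520 = 176.2 N/mm.
Moment M = P × e = 91.6×10³ × 245 = 22442000 N·mm; bending f_b = M/S = 995.9 N/mm.
f_max = √(f_v² + f_b²) = √(176.2² + 995.9²) = 1011 N/mm.
r_n/Ω = (1/2.0) × 0.6 × 430 × (0.707 × 12) = 1094 N/mm → adequate.

f_max ≈ 1010 N/mm; adequate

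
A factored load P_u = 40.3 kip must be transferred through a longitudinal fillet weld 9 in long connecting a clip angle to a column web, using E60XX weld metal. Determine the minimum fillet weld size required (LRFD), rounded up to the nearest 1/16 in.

w = 1/4 in

E60XX → F_EXX = 60 ksi.
Total weld length L = 9 in.
Required throat t_e = P_u / (φ × 0.6 F_EXX × L) = 40.3 / (0.75 × 0.6 × 60 × 9) = 0.1658 in.
Required leg w = t_e / 0.707 = 0.2346 in → use 1/4 in.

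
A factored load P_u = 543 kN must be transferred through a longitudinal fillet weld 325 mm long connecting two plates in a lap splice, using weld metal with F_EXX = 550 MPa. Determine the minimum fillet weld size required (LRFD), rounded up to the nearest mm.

w = 10 mm

Total weld length L = 325 mm.
Required throat t_e = P_u / (φ × 0.6 F_EXX × L) = 543 / (0.75 × 0.6 × 550 × 325 × 10⁻³) = 6.751 mm.
Required leg w = t_e / 0.707 = 9.548 mm → use 10 mm.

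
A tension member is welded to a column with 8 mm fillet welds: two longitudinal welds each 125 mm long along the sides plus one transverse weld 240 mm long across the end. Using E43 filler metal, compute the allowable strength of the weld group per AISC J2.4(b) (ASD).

E43XX → F_EXX = 430 MPa.
t_e = 0.707 × 8 = 5.656 mm.
R_nwl = 0.6 × 430 × 5.656 × 250 × 10⁻³ = 364.8 kN (longitudinal, 2 welds).
R_nwt = 0.6 × 430 × 5.656 × 240 × 10⁻³ = 350.2 kN (transverse, base value).
(i) R_nwl + R_nwt = 715 kN; (ii) 0.85 R_nwl + 1.5 R_nwt = 835.4 kN.
R_n = max = 835.4 kN [governs: (ii)]; R_n/Ω = 417.7 kN.

R_n/Ω ≈ 418 kN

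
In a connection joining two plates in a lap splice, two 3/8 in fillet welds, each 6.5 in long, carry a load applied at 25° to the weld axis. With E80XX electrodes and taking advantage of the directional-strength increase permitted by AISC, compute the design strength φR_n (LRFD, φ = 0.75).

E80XX → F_EXX = 80 ksi.
t_e = 0.707 × 0.375 = 0.2651 in; A_we = 0.2651 × 13 = 3.447 in².
Directional factor: 1.0 + 0.5 sin^1.5(25°) = 1.137.
F_nw = 0.6 × 80 × 1.137 = 54.59 ksi.
φR_n = 0.75 × 54.59 × 3.447 = 141.1 kips.

φR_n ≈ 141 kips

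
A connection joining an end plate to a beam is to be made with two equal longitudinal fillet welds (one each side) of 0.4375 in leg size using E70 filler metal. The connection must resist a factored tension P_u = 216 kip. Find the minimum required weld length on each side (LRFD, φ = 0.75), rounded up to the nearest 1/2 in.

L = 11.5 in on each side

E70XX → F_EXX = 70 ksi.
Throat t_e = 0.707 × 0.4375 = 0.3093 in.
φr_n = 0.75 × 0.6 × 70 × 0.3093 = 9.743 kip/in.
L_req = P_u / φr_n = 216 / 9.743 = 22.17 in total.
Per side: 22.17 / 2 = 11.08 in.
Round up → use L = 11.5 in on each side.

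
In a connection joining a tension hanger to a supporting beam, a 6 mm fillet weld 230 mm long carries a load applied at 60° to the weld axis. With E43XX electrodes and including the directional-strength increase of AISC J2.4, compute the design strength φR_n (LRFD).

E43XX → F_EXX = 430 MPa.
t_e = 0.707 × 6 = 4.242 mm; A_we = 4.242 × 230 = 975.7 mm².
Directional factor: 1.0 + 0.5 sin^1.5(60°) = 1.403.
F_nw = 0.6 × 430 × 1.403 = 362 MPa.
φR_n = 0.75 × 362 × 975.7 × 10⁻³ = 264.9 kN.

φR_n ≈ 265 kN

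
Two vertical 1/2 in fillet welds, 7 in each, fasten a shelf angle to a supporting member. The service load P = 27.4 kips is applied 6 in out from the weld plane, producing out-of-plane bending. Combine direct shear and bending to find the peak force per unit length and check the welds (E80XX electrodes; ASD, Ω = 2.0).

f_max ≈ 10.3 kip/in; NOT adequate

E80XX → F_EXX = 80 ksi.
L_w = 2 × 7 = 14 in; section modulus (unit throat) S = 2 × L²/6 = 16.33 in².
Direct shear f_v = P/L_w = 27.4/14 = 1.957 kip/in.
Moment M = P × e = 27.4 × 6 = 164.4 kip·in; bending f_b = M/S = 10.07 kip/in.
f_max = √(f_v² + f_b²) = √(1.957² + 10.07²) = 10.25 kip/in.
r_n/Ω = (1/2.0) × 0.6 × 80 × (0.707 × 0.5) = 8.484 kip/in → NOT adequate.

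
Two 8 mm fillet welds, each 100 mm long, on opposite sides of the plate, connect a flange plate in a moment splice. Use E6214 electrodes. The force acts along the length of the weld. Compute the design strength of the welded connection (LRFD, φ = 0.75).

φR_n ≈ 316 kN

E62XX → F_EXX = 620 MPa.
Effective throat t_e = 0.707 × 8 = 5.656 mm.
Total length L = 200 mm; A_we = 5.656 × 200 = 1131 mm².
F_nw = 0.6 F_EXX = 0.6 × 620 = 372 MPa.
φR_n = 0.75 × 372 × 1131 × 10⁻³ = 315.6 kN.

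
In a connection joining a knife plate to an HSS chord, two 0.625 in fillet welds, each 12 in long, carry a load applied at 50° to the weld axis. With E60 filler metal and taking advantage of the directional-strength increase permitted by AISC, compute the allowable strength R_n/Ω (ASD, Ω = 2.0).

E60XX → F_EXX = 60 ksi.
t_e = 0.707 × 0.625 = 0.4419 in; A_we = 0.4419 × 24 = 10.6 in².
Directional factor: 1.0 + 0.5 sin^1.5(50°) = 1.335.
F_nw = 0.6 × 60 × 1.335 = 48.07 ksi.
R_n/Ω = (48.07 × 10.6) / 2.0 = 254.9 kips.

R_n/Ω ≈ 255 kips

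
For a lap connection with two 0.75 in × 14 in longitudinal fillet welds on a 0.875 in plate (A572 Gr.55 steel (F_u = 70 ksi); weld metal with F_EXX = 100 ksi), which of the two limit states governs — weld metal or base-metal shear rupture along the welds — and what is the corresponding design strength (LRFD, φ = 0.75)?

φR_n ≈ 668 kip (weld metal governs)

t_e = 0.707 × 0.75 = 0.5302 in; L = 28 in.
Weld metal: φR_n = 0.75 × 0.6 × 100 × 0.5302 × 28 = 668.1 kip.
Base metal (shear rupture): φR_n = 0.75 × 0.6 × 70 × 0.875 × 28 = 771.8 kip.
Governing: weld metal.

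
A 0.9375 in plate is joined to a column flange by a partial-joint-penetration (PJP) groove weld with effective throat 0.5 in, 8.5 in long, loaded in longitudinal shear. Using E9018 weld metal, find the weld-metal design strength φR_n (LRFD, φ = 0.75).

E90XX → F_EXX = 90 ksi.
Effective throat (given) t_e = 0.5 in.
A_we = 0.5 × 8.5 = 4.25 in².
F_nw = 0.6 F_EXX = 54 ksi.
φR_n = 0.75 × 54 × 4.25 = 172.1 kip.

φR_n ≈ 172 kip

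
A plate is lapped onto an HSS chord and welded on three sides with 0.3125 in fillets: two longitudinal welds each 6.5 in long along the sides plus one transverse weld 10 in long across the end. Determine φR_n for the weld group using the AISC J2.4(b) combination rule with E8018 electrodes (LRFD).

φR_n ≈ 207 kip

E80XX → F_EXX = 80 ksi.
t_e = 0.707 × 0.3125 = 0.2209 in.
R_nwl = 0.6 × 80 × 0.2209 × 13 = 137.9 kip (longitudinal, 2 welds).
R_nwt = 0.6 × 80 × 0.2209 × 10 = 106 kip (transverse, base value).
(i) R_nwl + R_nwt = 243.9 kip; (ii) 0.85 R_nwl + 1.5 R_nwt = 276.3 kip.
R_n = max = 276.3 kip [governs: (ii)]; φR_n = 207.2 kip.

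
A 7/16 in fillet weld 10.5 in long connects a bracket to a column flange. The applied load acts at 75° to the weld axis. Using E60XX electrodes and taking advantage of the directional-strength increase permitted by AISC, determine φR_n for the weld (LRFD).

E60XX → F_EXX = 60 ksi.
t_e = 0.707 × 0.4375 = 0.3093 in; A_we = 0.3093 × 10.5 = 3.248 in².
Directional factor: 1.0 + 0.5 sin^1.5(75°) = 1.475.
F_nw = 0.6 × 60 × 1.475 = 53.09 ksi.
φR_n = 0.75 × 53.09 × 3.248 = 129.3 kip.

φR_n ≈ 129 kip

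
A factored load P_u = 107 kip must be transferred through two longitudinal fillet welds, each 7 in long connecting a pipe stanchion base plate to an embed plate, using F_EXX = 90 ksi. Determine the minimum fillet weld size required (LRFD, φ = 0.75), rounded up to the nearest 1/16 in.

Total weld length L = 14 in.
Required throat t_e = P_u / (φ × 0.6 F_EXX × L) = 107 / (0.75 × 0.6 × 90 × 14) = 0.1887 in.
Required leg w = t_e / 0.707 = 0.2669 in → use 5/16 in.

w = 5/16 in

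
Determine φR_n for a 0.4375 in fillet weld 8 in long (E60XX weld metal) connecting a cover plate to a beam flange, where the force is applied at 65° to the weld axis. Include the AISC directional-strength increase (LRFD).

φR_n ≈ 95.6 kip

E60XX → F_EXX = 60 ksi.
t_e = 0.707 × 0.4375 = 0.3093 in; A_we = 0.3093 × 8 = 2.474 in².
Directional factor: 1.0 + 0.5 sin^1.5(65°) = 1.431.
F_nw = 0.6 × 60 × 1.431 = 51.53 ksi.
φR_n = 0.75 × 51.53 × 2.474 = 95.63 kip.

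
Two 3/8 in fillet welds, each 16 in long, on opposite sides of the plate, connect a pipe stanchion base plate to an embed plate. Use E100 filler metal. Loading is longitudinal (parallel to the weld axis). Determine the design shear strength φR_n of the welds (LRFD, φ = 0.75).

φR_n ≈ 382 kips

E100XX → F_EXX = 100 ksi.
Effective throat t_e = 0.707 × 0.375 = 0.2651 in.
Total length L = 32 in; A_we = 0.2651 × 32 = 8.484 in².
F_nw = 0.6 F_EXX = 0.6 × 100 = 60 ksi.
φR_n = 0.75 × 60 × 8.484 = 381.8 kips.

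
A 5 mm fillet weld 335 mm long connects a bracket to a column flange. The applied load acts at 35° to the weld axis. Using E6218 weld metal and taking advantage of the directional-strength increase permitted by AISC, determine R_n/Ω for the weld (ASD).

E62XX → F_EXX = 620 MPa.
t_e = 0.707 × 5 = 3.535 mm; A_we = 3.535 × 335 = 1184 mm².
Directional factor: 1.0 + 0.5 sin^1.5(35°) = 1.217.
F_nw = 0.6 × 620 × 1.217 = 452.8 MPa.
R_n/Ω = (452.8 × 1184) / 2.0 × 10⁻³ = 268.1 kN.

R_n/Ω ≈ 268 kN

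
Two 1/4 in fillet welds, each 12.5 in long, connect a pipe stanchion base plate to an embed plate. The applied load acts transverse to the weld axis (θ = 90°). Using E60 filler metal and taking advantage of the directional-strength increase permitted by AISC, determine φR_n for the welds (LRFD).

E60XX → F_EXX = 60 ksi.
t_e = 0.707 × 0.25 = 0.1767 in; A_we = 0.1767 × 25 = 4.419 in².
Directional factor: 1.0 + 0.5 sin^1.5(90°) = 1.5.
F_nw = 0.6 × 60 × 1.5 = 54 ksi.
φR_n = 0.75 × 54 × 4.419 = 179 kip.

φR_n ≈ 179 kip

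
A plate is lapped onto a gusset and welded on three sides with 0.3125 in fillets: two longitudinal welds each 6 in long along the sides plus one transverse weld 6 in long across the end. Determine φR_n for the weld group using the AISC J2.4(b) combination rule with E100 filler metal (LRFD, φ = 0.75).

φR_n ≈ 191 kip

E100XX → F_EXX = 100 ksi.
t_e = 0.707 × 0.3125 = 0.2209 in.
R_nwl = 0.6 × 100 × 0.2209 × 12 = 159.1 kip (longitudinal, 2 welds).
R_nwt = 0.6 × 100 × 0.2209 × 6 = 79.54 kip (transverse, base value).
(i) R_nwl + R_nwt = 238.6 kip; (ii) 0.85 R_nwl + 1.5 R_nwt = 254.5 kip.
R_n = max = 254.5 kip [governs: (ii)]; φR_n = 190.9 kip.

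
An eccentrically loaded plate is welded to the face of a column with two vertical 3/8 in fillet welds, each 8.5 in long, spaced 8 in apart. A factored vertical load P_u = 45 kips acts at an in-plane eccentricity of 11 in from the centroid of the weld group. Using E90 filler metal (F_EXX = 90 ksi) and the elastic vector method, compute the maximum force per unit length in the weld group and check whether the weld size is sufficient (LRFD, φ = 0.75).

Total weld length L_w = 17 in. Treat welds as unit-width lines.
Polar moment about centroid: J = 2[d³/12 + d(b/2)²] = 2[8.5³/12 + 8.5×4²] = 374.4 in³.
Direct shear f_v = P/L_w = 45 / 17 = 2.647 kip/in (vertical).
Torsion M = P·e = 45 × 11 = 495 kip·in.
Critical point at (x, y) = (4, 4.25) from centroid. f_tx = M·y/J = 5.62 kip/in; f_ty = M·x/J = 5.289 kip/in.
Resultant f_max = √[f_tx² + (f_v + f_ty)²] = √[5.62² + (2.647 + 5.289)²] = 9.724 kip/in.
Capacity per unit length: φr_n = 0.75 × 0.6 × 90 × (0.707 × 0.375) = 10.74 kip/in.
9.724 ≤ 10.74 → adequate.

f_max ≈ 9.72 kip/in; adequate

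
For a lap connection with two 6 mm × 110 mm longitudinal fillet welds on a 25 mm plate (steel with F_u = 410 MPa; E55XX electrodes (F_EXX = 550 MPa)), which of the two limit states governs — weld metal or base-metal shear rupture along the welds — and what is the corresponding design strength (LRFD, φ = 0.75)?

φR_n ≈ 231 kN (weld metal governs)

t_e = 0.707 × 6 = 4.242 mm; L = 220 mm.
Weld metal: φR_n = 0.75 × 0.6 × 550 × 4.242 × 220 × 10⁻³ = 231 kN.
Base metal (shear rupture): φR_n = 0.75 × 0.6 × 410 × 25 × 220 × 10⁻³ = 1015 kN.
Governing: weld metal.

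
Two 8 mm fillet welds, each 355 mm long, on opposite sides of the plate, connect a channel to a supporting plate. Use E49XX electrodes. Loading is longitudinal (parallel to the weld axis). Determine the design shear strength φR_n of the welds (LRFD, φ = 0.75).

φR_n ≈ 885 kN

E49XX → F_EXX = 490 MPa.
Effective throat t_e = 0.707 × 8 = 5.656 mm.
Total length L = 710 mm; A_we = 5.656 × 710 = 4016 mm².
F_nw = 0.6 F_EXX = 0.6 × 490 = 294 MPa.
φR_n = 0.75 × 294 × 4016 × 10⁻³ = 885.5 kN.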